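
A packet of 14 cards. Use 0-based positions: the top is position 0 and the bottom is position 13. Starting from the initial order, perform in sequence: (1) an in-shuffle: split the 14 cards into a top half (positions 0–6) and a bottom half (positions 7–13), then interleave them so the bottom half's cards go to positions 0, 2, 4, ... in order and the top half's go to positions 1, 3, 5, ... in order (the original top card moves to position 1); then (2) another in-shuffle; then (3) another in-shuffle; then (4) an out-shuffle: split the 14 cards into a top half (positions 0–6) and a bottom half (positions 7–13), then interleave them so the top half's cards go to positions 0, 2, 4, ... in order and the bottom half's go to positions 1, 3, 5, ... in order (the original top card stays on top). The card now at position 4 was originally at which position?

5

Undo the operations in reverse order, starting from position 4:
  undo op 4 (out-shuffle, from top half): 4 ← 2
  undo op 3 (in-shuffle, from bottom half): 2 ← 8
  undo op 2 (in-shuffle, from bottom half): 8 ← 11
  undo op 1 (in-shuffle, from top half): 11 ← 5
So the card at position 4 came from original position 5.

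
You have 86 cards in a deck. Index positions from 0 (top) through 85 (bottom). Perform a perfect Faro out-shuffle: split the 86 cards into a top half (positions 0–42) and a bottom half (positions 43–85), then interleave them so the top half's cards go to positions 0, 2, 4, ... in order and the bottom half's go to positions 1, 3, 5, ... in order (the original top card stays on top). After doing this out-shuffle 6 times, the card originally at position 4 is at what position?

Track the card's position through each out-shuffle:
4 → 8 → 16 → 32 → 64 → 43 → 1

1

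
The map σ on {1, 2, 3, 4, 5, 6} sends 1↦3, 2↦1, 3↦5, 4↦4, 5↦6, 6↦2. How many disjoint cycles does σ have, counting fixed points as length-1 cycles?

Cycle decomposition: (1 3 5 6 2) (4).
2 cycles.

2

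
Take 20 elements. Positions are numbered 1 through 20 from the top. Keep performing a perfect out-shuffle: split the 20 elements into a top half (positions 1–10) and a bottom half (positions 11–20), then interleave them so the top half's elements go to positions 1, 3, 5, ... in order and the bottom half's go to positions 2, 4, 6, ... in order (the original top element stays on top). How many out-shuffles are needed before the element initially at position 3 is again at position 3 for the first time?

18

Follow position 3 under repeated out-shuffles:
3 → 5 → 9 → 17 → 14 → 8 → 15 → 10 → 19 → 18 → 16 → 12 → 4 → 7 → 13 → 6 → 11 → 2 → 3
It first returns after 18 out-shuffles.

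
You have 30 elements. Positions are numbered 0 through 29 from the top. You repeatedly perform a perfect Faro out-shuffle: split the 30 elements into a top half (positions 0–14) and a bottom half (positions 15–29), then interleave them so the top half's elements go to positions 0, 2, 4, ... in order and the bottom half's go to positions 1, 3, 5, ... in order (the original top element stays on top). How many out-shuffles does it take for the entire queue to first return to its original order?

28

The out-shuffle permutes the 30 positions with cycle lengths [1, 1, 28].
Every element is home exactly when every cycle has completed a whole number of laps, i.e. after lcm(1, 28) = 28 out-shuffles.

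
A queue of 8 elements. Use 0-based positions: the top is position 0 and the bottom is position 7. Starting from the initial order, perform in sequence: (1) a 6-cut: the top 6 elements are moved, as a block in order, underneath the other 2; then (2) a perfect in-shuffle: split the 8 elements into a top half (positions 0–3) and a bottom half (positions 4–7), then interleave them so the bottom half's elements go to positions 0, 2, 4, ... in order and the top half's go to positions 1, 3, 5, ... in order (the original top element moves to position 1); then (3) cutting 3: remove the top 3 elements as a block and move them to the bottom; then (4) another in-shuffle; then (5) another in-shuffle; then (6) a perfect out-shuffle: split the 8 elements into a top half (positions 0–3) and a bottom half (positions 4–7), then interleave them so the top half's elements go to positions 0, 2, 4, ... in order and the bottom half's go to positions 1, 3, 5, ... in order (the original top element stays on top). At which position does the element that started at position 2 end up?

Track the element from position 2 forward through each operation:
  after op 1 (cut 6): 2 → 4
  after op 2 (in-shuffle): 4 → 0
  after op 3 (cut 3): 0 → 5
  after op 4 (in-shuffle): 5 → 2
  after op 5 (in-shuffle): 2 → 5
  after op 6 (out-shuffle): 5 → 3

3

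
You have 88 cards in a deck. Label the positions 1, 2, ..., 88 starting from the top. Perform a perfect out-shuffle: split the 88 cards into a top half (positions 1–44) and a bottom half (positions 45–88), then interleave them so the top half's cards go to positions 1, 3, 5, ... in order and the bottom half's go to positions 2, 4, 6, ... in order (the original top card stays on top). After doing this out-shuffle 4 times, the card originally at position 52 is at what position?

Track the card's position through each out-shuffle:
52 → 16 → 31 → 61 → 34

34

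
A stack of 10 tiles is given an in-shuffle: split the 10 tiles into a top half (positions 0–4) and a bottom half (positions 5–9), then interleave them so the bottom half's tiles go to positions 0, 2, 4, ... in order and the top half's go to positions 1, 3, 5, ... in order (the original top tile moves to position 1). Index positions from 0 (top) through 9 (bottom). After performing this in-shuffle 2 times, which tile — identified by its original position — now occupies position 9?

7

Work backwards from position 9, undoing one in-shuffle at a time:
9 ← 4 ← 7
So the tile now at position 9 started at position 7.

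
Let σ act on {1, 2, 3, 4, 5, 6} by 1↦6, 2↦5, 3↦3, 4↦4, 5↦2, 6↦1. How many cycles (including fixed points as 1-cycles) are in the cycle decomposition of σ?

4

Cycle decomposition: (1 6) (2 5) (3) (4).
4 cycles.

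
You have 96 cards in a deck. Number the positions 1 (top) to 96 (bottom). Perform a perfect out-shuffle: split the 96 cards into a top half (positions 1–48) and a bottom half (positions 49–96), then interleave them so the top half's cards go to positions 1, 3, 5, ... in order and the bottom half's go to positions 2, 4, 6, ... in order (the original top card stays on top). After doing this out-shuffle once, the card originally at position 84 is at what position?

72

Track the card's position through each out-shuffle:
84 → 72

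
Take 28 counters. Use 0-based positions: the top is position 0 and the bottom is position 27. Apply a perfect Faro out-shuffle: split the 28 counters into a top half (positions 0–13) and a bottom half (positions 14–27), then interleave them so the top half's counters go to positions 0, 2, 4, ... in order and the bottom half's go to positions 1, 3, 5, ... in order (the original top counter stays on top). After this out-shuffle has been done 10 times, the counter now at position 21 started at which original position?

3

Work backwards from position 21, undoing one out-shuffle at a time:
21 ← 24 ← 12 ← 6 ← 3 ← 15 ← 21 ← 24 ← 12 ← 6 ← 3
So the counter now at position 21 started at position 3.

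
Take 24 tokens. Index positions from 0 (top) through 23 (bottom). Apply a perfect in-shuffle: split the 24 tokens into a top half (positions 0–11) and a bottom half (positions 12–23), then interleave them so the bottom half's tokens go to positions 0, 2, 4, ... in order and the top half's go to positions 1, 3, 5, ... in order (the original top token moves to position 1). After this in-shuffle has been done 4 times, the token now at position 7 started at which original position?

12

Work backwards from position 7, undoing one in-shuffle at a time:
7 ← 3 ← 1 ← 0 ← 12
So the token now at position 7 started at position 12.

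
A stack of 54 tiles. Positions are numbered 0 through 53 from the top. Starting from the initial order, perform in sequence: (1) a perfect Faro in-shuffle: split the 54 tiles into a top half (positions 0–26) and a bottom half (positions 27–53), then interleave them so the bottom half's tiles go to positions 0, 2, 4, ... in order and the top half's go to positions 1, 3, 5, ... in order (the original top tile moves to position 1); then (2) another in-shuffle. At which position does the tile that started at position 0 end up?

Track the tile from position 0 forward through each operation:
  after op 1 (in-shuffle): 0 → 1
  after op 2 (in-shuffle): 1 → 3

3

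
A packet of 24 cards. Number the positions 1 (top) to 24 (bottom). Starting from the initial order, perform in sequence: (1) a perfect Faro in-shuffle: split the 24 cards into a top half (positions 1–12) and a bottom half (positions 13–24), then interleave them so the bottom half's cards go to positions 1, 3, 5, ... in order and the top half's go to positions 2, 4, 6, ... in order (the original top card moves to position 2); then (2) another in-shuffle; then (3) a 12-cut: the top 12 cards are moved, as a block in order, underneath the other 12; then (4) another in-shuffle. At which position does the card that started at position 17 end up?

Track the card from position 17 forward through each operation:
  after op 1 (in-shuffle): 17 → 9
  after op 2 (in-shuffle): 9 → 18
  after op 3 (cut 12): 18 → 6
  after op 4 (in-shuffle): 6 → 12

12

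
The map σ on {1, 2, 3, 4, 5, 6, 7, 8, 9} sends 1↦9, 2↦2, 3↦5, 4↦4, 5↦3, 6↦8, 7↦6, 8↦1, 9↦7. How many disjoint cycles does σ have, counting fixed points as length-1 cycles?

4

Cycle decomposition: (1 9 7 6 8) (2) (3 5) (4).
4 cycles.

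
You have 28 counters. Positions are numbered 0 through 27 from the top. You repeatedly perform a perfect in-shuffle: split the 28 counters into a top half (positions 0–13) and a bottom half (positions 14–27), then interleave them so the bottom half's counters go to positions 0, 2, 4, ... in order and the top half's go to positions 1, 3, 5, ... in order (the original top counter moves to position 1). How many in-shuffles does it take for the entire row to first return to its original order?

The in-shuffle permutes the 28 positions with cycle lengths [28].
Every counter is home exactly when every cycle has completed a whole number of laps, i.e. after lcm(28) = 28 in-shuffles.

28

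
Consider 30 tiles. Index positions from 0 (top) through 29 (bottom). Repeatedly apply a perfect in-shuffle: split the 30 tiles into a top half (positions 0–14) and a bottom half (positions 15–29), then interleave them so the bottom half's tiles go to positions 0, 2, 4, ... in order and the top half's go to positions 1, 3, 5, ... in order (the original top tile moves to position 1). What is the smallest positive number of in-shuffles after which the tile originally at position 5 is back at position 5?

5

Follow position 5 under repeated in-shuffles:
5 → 11 → 23 → 16 → 2 → 5
It first returns after 5 in-shuffles.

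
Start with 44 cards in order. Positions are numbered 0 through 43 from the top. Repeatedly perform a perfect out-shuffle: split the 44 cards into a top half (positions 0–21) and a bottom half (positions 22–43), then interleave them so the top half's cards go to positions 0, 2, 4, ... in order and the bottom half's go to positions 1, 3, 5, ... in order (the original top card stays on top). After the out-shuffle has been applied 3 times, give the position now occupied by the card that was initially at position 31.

33

Track the card's position through each out-shuffle:
31 → 19 → 38 → 33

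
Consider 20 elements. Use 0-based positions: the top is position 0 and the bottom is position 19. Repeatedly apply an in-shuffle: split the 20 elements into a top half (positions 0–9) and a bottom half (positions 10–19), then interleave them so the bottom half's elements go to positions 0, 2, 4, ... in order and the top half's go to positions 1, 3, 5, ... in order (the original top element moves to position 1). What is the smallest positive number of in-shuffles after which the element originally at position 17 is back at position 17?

Follow position 17 under repeated in-shuffles:
17 → 14 → 8 → 17
It first returns after 3 in-shuffles.

3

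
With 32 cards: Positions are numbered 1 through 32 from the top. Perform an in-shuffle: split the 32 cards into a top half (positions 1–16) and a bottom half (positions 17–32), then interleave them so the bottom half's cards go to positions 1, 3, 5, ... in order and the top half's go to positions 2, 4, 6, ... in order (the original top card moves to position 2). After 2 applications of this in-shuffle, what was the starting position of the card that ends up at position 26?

Work backwards from position 26, undoing one in-shuffle at a time:
26 ← 13 ← 23
So the card now at position 26 started at position 23.

23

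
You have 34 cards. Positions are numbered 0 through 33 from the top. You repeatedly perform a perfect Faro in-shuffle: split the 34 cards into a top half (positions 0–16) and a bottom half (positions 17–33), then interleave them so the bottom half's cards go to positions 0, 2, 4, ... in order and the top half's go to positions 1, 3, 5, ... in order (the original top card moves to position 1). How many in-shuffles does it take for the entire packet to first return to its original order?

12

The in-shuffle permutes the 34 positions with cycle lengths [3, 3, 4, 12, 12].
Every card is home exactly when every cycle has completed a whole number of laps, i.e. after lcm(3, 4, 12) = 12 in-shuffles.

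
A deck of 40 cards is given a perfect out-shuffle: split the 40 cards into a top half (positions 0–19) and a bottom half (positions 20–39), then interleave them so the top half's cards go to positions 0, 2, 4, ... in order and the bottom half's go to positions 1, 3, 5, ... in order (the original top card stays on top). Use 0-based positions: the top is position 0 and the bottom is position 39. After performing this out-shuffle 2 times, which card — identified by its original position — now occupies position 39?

39

Work backwards from position 39, undoing one out-shuffle at a time:
39 ← 39 ← 39
So the card now at position 39 started at position 39.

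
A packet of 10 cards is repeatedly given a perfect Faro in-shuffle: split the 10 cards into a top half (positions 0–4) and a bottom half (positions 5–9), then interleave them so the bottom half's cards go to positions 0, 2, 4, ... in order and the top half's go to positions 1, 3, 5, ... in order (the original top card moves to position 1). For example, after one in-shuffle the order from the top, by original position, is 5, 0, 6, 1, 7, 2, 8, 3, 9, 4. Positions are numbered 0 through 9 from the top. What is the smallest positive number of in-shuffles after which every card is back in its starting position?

The in-shuffle permutes the 10 positions with cycle lengths [10].
Every card is home exactly when every cycle has completed a whole number of laps, i.e. after lcm(10) = 10 in-shuffles.

10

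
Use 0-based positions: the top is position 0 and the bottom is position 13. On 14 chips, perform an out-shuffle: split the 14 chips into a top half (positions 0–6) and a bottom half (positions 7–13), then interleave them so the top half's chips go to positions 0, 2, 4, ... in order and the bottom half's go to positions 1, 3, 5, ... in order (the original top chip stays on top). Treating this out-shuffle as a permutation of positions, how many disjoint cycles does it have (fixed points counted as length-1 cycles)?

3

Trace each unvisited position around until it returns:
(0) (1 2 4 8 3 6 ... len 12) (13)
3 cycles in total.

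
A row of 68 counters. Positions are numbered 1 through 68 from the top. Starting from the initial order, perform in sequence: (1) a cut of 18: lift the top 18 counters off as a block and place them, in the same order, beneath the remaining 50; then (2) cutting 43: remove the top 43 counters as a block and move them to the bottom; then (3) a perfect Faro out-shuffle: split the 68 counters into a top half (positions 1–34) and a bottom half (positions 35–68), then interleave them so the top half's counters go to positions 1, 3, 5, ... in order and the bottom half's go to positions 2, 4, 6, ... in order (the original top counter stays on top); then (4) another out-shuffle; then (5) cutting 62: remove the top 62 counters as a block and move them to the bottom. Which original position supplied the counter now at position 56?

23

Undo the operations in reverse order, starting from position 56:
  undo op 5 (cut 62): 56 ← 50
  undo op 4 (out-shuffle, from bottom half): 50 ← 59
  undo op 3 (out-shuffle, from top half): 59 ← 30
  undo op 2 (cut 43): 30 ← 5
  undo op 1 (cut 18): 5 ← 23
So the counter at position 56 came from original position 23.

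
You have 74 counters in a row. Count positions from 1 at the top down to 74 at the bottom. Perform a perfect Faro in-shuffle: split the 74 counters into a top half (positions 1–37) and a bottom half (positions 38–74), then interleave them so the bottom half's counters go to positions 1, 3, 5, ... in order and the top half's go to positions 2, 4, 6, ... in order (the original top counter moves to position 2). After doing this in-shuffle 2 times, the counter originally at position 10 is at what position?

40

Track the counter's position through each in-shuffle:
10 → 20 → 40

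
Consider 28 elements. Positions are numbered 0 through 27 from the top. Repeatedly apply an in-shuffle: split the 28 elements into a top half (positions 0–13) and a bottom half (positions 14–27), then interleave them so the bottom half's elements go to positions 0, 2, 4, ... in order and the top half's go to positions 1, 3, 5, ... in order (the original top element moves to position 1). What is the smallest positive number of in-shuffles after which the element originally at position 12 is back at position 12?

28

Follow position 12 under repeated in-shuffles:
12 → 25 → 22 → 16 → 4 → 9 → 19 → 10 → ... → 12 (length 28)
It first returns after 28 in-shuffles.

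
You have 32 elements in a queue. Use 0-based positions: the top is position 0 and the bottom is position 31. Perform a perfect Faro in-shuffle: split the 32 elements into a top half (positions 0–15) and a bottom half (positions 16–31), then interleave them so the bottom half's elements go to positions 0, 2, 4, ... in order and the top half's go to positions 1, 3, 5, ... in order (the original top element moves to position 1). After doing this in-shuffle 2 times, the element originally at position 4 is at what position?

Track the element's position through each in-shuffle:
4 → 9 → 19

19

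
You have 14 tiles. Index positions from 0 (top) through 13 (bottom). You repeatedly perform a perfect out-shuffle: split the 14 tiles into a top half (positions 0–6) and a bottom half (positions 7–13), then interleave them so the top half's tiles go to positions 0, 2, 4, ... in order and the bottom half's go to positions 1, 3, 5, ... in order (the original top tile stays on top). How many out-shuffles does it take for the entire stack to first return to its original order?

12

The out-shuffle permutes the 14 positions with cycle lengths [1, 1, 12].
Every tile is home exactly when every cycle has completed a whole number of laps, i.e. after lcm(1, 12) = 12 out-shuffles.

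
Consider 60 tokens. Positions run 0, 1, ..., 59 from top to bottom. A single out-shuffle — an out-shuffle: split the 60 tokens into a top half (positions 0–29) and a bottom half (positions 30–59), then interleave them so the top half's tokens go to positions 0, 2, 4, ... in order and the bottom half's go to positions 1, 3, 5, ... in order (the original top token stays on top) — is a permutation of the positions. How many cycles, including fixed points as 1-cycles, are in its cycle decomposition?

Trace each unvisited position around until it returns:
(0) (1 2 4 8 16 32 ... len 58) (59)
3 cycles in total.

3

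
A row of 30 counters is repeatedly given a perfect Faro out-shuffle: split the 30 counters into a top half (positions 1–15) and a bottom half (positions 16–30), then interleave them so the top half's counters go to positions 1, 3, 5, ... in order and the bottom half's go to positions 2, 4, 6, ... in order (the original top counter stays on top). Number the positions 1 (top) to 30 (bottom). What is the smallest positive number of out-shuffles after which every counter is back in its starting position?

28

The out-shuffle permutes the 30 positions with cycle lengths [1, 1, 28].
Every counter is home exactly when every cycle has completed a whole number of laps, i.e. after lcm(1, 28) = 28 out-shuffles.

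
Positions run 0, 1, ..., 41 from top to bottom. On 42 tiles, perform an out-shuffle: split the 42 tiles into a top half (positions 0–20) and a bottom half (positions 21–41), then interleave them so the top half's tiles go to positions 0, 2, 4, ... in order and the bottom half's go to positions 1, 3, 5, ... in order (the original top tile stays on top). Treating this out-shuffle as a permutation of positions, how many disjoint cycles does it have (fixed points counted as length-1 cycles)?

Trace each unvisited position around until it returns:
(0) (1 2 4 8 16 32 ... len 20) (3 6 12 24 7 14 ... len 20) (41)
4 cycles in total.

4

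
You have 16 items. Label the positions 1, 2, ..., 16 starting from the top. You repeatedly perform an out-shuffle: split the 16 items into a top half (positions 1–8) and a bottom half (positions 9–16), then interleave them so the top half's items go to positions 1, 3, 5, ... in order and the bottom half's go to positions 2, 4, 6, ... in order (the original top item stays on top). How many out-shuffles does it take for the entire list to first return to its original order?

The out-shuffle permutes the 16 positions with cycle lengths [1, 1, 2, 4, 4, 4].
Every item is home exactly when every cycle has completed a whole number of laps, i.e. after lcm(1, 2, 4) = 4 out-shuffles.

4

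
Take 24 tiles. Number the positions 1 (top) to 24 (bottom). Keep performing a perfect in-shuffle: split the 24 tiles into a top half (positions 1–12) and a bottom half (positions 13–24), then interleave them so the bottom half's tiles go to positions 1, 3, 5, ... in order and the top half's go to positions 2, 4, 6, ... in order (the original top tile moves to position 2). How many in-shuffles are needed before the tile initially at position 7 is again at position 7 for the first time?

Follow position 7 under repeated in-shuffles:
7 → 14 → 3 → 6 → 12 → 24 → 23 → 21 → 17 → 9 → 18 → 11 → 22 → 19 → 13 → 1 → 2 → 4 → 8 → 16 → 7
It first returns after 20 in-shuffles.

20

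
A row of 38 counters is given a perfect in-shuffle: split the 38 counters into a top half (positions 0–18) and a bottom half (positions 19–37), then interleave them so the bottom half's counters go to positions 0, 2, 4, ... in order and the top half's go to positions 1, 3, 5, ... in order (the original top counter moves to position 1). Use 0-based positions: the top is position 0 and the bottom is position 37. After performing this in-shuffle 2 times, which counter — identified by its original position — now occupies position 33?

Work backwards from position 33, undoing one in-shuffle at a time:
33 ← 16 ← 27
So the counter now at position 33 started at position 27.

27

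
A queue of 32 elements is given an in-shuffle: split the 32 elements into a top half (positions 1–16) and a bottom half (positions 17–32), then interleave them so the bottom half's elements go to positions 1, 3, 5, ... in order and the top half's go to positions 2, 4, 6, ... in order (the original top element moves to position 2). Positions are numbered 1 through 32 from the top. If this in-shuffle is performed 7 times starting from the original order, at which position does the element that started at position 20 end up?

19

Track the element's position through each in-shuffle:
20 → 7 → 14 → 28 → 23 → 13 → 26 → 19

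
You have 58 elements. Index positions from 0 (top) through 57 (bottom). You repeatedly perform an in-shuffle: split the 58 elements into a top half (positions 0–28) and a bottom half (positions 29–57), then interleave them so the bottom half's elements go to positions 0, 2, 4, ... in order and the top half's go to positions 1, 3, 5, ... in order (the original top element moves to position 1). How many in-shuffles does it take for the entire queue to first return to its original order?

58

The in-shuffle permutes the 58 positions with cycle lengths [58].
Every element is home exactly when every cycle has completed a whole number of laps, i.e. after lcm(58) = 58 in-shuffles.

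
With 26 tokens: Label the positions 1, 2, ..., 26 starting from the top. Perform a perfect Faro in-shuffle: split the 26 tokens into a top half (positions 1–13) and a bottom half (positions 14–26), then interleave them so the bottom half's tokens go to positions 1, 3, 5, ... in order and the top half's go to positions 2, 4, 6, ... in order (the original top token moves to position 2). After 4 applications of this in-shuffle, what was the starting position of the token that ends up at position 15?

Work backwards from position 15, undoing one in-shuffle at a time:
15 ← 21 ← 24 ← 12 ← 6
So the token now at position 15 started at position 6.

6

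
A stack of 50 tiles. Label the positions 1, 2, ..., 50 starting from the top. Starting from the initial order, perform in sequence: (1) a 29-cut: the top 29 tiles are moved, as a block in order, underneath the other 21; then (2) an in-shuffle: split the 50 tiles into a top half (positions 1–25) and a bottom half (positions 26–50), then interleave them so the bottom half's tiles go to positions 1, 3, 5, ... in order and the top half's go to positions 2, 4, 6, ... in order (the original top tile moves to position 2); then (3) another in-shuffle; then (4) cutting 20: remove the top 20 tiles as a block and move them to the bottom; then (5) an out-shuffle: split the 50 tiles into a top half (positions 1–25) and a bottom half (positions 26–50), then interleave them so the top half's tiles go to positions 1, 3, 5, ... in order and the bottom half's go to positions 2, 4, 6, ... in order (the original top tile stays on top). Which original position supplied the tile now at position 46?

Undo the operations in reverse order, starting from position 46:
  undo op 5 (out-shuffle, from bottom half): 46 ← 48
  undo op 4 (cut 20): 48 ← 18
  undo op 3 (in-shuffle, from top half): 18 ← 9
  undo op 2 (in-shuffle, from bottom half): 9 ← 30
  undo op 1 (cut 29): 30 ← 9
So the tile at position 46 came from original position 9.

9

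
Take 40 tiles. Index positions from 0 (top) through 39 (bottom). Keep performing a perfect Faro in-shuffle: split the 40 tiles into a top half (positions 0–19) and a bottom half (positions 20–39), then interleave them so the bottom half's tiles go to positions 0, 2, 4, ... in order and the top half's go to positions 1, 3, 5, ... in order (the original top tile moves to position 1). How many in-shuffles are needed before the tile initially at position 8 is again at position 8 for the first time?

Follow position 8 under repeated in-shuffles:
8 → 17 → 35 → 30 → 20 → 0 → 1 → 3 → 7 → 15 → 31 → 22 → 4 → 9 → 19 → 39 → 38 → 36 → 32 → 24 → 8
It first returns after 20 in-shuffles.

20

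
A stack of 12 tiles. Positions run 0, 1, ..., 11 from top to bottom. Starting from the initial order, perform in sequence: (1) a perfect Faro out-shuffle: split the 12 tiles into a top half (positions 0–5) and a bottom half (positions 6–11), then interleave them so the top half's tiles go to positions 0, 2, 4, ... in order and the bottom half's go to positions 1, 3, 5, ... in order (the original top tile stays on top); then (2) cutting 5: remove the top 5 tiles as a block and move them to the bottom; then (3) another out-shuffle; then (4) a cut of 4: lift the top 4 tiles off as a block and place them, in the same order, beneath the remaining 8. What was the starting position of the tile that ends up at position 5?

7

Undo the operations in reverse order, starting from position 5:
  undo op 4 (cut 4): 5 ← 9
  undo op 3 (out-shuffle, from bottom half): 9 ← 10
  undo op 2 (cut 5): 10 ← 3
  undo op 1 (out-shuffle, from bottom half): 3 ← 7
So the tile at position 5 came from original position 7.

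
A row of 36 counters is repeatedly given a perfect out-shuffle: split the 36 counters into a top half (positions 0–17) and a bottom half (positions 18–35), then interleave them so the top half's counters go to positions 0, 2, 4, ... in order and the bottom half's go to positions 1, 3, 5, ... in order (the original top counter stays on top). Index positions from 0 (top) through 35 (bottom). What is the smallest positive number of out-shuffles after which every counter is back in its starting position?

The out-shuffle permutes the 36 positions with cycle lengths [1, 1, 3, 3, 4, 12, 12].
Every counter is home exactly when every cycle has completed a whole number of laps, i.e. after lcm(1, 3, 4, 12) = 12 out-shuffles.

12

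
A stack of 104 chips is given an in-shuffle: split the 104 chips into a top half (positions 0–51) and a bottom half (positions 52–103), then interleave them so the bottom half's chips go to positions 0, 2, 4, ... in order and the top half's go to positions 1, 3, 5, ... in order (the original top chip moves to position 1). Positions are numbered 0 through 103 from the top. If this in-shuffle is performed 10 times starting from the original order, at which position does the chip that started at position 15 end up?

3

Track the chip's position through each in-shuffle:
15 → 31 → 63 → 22 → 45 → 91 → 78 → 52 → 0 → 1 → 3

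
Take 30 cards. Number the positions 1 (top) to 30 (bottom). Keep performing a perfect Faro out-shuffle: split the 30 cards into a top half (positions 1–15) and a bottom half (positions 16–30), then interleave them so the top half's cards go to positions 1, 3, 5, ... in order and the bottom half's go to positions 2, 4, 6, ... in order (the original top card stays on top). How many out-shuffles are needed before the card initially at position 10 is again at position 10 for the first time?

28

Follow position 10 under repeated out-shuffles:
10 → 19 → 8 → 15 → 29 → 28 → 26 → 22 → ... → 10 (length 28)
It first returns after 28 out-shuffles.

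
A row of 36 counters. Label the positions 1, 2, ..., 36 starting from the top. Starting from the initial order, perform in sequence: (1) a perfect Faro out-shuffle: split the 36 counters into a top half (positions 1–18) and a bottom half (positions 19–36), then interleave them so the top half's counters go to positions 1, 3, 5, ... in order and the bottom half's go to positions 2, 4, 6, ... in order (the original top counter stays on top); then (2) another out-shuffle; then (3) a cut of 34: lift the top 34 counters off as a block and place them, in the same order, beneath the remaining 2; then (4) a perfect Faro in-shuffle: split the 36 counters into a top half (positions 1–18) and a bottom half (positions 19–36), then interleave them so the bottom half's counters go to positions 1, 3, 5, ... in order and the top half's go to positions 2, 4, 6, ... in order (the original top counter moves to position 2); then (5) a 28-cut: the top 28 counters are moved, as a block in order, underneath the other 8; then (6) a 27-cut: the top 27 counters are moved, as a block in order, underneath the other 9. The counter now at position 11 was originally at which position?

4

Undo the operations in reverse order, starting from position 11:
  undo op 6 (cut 27): 11 ← 2
  undo op 5 (cut 28): 2 ← 30
  undo op 4 (in-shuffle, from top half): 30 ← 15
  undo op 3 (cut 34): 15 ← 13
  undo op 2 (out-shuffle, from top half): 13 ← 7
  undo op 1 (out-shuffle, from top half): 7 ← 4
So the counter at position 11 came from original position 4.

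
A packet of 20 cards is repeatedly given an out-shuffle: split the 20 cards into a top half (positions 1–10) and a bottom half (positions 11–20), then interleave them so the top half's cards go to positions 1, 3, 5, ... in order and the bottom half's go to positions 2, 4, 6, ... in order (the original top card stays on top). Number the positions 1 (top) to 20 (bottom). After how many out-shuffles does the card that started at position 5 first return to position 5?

18

Follow position 5 under repeated out-shuffles:
5 → 9 → 17 → 14 → 8 → 15 → 10 → 19 → 18 → 16 → 12 → 4 → 7 → 13 → 6 → 11 → 2 → 3 → 5
It first returns after 18 out-shuffles.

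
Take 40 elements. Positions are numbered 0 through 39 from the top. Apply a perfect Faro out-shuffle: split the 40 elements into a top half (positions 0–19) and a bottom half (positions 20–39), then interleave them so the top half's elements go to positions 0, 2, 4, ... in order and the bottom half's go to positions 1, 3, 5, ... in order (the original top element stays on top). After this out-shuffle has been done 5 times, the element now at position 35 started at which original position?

34

Work backwards from position 35, undoing one out-shuffle at a time:
35 ← 37 ← 38 ← 19 ← 29 ← 34
So the element now at position 35 started at position 34.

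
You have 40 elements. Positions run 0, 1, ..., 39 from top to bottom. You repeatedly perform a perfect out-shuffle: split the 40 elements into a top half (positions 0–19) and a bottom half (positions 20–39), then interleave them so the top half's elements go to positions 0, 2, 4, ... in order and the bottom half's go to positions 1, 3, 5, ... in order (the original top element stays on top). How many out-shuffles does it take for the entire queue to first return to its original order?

12

The out-shuffle permutes the 40 positions with cycle lengths [1, 1, 2, 12, 12, 12].
Every element is home exactly when every cycle has completed a whole number of laps, i.e. after lcm(1, 2, 12) = 12 out-shuffles.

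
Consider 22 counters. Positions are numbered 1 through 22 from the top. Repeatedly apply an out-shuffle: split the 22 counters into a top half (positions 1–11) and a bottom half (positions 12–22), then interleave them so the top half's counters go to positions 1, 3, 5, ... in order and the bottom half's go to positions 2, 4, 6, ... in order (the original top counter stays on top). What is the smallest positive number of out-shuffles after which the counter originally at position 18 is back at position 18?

6

Follow position 18 under repeated out-shuffles:
18 → 14 → 6 → 11 → 21 → 20 → 18
It first returns after 6 out-shuffles.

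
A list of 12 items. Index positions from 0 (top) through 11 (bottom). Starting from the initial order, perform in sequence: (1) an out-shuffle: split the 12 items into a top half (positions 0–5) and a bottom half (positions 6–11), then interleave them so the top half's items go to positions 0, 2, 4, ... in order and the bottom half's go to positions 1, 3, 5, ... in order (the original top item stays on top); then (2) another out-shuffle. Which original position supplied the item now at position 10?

8

Undo the operations in reverse order, starting from position 10:
  undo op 2 (out-shuffle, from top half): 10 ← 5
  undo op 1 (out-shuffle, from bottom half): 5 ← 8
So the item at position 10 came from original position 8.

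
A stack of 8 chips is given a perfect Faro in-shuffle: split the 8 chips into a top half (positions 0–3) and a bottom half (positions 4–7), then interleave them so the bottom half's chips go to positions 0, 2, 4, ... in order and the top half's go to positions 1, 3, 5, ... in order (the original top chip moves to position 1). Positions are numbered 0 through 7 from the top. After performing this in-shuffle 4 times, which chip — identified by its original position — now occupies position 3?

Work backwards from position 3, undoing one in-shuffle at a time:
3 ← 1 ← 0 ← 4 ← 6
So the chip now at position 3 started at position 6.

6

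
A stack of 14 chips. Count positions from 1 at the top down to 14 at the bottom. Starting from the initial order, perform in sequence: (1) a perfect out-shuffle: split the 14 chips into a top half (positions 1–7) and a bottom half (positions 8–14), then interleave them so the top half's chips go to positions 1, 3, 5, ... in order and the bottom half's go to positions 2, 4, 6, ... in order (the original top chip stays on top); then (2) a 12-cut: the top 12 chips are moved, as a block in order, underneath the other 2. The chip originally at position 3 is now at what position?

7

Track the chip from position 3 forward through each operation:
  after op 1 (out-shuffle): 3 → 5
  after op 2 (cut 12): 5 → 7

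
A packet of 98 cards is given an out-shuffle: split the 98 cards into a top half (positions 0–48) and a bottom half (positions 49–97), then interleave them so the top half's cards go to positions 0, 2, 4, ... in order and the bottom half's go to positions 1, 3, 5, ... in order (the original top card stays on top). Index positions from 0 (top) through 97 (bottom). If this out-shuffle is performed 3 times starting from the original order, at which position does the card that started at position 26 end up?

14

Track the card's position through each out-shuffle:
26 → 52 → 7 → 14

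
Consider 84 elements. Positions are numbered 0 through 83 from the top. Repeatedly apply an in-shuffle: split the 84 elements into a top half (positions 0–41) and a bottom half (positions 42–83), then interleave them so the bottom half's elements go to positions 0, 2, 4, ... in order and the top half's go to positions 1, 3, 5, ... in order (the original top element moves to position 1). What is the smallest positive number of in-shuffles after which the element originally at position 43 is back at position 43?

8

Follow position 43 under repeated in-shuffles:
43 → 2 → 5 → 11 → 23 → 47 → 10 → 21 → 43
It first returns after 8 in-shuffles.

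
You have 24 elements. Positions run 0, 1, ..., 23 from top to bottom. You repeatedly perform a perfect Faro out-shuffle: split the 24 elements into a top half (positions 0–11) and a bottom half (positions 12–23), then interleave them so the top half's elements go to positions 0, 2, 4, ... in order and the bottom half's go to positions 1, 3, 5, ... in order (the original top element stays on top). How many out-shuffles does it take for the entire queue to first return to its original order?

11

The out-shuffle permutes the 24 positions with cycle lengths [1, 1, 11, 11].
Every element is home exactly when every cycle has completed a whole number of laps, i.e. after lcm(1, 11) = 11 out-shuffles.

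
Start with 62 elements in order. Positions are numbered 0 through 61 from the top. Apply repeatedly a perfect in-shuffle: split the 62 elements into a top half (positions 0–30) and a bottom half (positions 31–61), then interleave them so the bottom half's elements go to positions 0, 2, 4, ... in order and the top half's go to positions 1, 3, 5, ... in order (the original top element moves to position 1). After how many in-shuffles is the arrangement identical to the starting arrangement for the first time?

6

The in-shuffle permutes the 62 positions with cycle lengths [2, 3, 3, 6, 6, 6, 6, 6, 6, 6, 6, 6].
Every element is home exactly when every cycle has completed a whole number of laps, i.e. after lcm(2, 3, 6) = 6 in-shuffles.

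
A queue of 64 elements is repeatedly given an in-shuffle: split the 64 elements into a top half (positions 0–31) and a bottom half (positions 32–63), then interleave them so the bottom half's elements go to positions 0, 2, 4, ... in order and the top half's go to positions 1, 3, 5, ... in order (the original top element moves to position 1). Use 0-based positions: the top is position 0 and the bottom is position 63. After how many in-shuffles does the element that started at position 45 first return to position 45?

12

Follow position 45 under repeated in-shuffles:
45 → 26 → 53 → 42 → 20 → 41 → 18 → 37 → 10 → 21 → 43 → 22 → 45
It first returns after 12 in-shuffles.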